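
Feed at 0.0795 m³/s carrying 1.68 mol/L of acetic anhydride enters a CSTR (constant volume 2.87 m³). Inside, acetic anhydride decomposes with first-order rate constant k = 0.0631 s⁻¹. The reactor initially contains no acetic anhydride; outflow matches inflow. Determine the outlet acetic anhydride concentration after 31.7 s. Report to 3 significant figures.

Species balance: V dC/dt = Q C_in − Q C − k V C.
This is linear with rate a = Q/V + k = 0.090800 s⁻¹.
C_ss = Q C_in/(Q + kV) = 0.51252 mol/L; C(t) = C_ss + (C₀ − C_ss) e^(−a t).
C(31.7) = 0.51252 + (-0.51252)·e^(−0.090800·31.7) = 0.51252 + (-0.51252)·0.056226 = 0.48370 mol/L.

0.484 mol/L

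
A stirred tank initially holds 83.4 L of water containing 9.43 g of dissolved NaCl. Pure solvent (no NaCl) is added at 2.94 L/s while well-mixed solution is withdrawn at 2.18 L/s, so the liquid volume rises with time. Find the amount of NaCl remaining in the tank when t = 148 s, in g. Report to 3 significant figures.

Let m(t) be the amount of NaCl. Volume: V(t) = V₀ + (Q_in − Q_out) t = 83.4 + 0.76000 t; V(148) = 195.88 L.
Solute balance: dm/dt = 0 − Q_out C = −Q_out m/V(t).
Separate: dm/m = −Q_out dt/V(t) ⇒ ln(m/m₀) = −(Q_out/(Q_in−Q_out)) ln(V/V₀).
m = m₀ (V₀/V)^(Q_out/(Q_in−Q_out)) = 9.43 × (83.4/195.88)^(2.8684) = 0.81439 g.

0.814 g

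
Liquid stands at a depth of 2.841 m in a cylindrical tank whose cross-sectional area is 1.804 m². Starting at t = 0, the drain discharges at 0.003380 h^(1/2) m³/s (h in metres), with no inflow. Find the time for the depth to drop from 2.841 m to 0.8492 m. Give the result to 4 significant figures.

815.5 s

Unsteady balance on liquid volume: A dh/dt = −0.003380 √h.
This is separable: 2 d(√h)/dt = −0.003380/A, so √h = √h₀ − (0.003380/(2A)) t.
t = 2A(√h₀ − √h)/0.003380 = 2·1.804·(√2.841 − √0.8492)/0.003380
  = 3.60800 × (1.68553 − 0.921520) / 0.003380 = 815.543 s.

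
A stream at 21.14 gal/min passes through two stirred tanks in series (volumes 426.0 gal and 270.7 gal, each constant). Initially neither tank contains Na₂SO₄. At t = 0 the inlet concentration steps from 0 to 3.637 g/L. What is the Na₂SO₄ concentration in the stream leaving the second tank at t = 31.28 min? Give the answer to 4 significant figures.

2.075 g/L

Each tank obeys Vᵢ dCᵢ/dt = Q(Cᵢ₋₁ − Cᵢ), so τᵢ = Vᵢ/Q.
τ₁ = 426.0/21.14 = 20.1514 min; τ₂ = 270.7/21.14 = 12.8051 min.
Tank 1: C₁ = C_in(1 − e^(−t/τ₁)). Tank 2 (τ₁ ≠ τ₂): C₂ = C_in[1 − (τ₁ e^(−t/τ₁) − τ₂ e^(−t/τ₂))/(τ₁ − τ₂)].
At t = 31.28: e^(−t/τ₁) = 0.211771, e^(−t/τ₂) = 0.0869193.
C₂ = 3.637·[1 − (20.1514·0.211771 − 12.8051·0.0869193)/(7.34626)] = 3.637·0.570604 = 2.07529 g/L.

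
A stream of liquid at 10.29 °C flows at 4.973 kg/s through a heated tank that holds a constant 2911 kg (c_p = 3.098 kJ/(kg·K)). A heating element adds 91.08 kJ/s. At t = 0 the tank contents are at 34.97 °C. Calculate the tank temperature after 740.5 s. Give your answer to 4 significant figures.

21.50 °C

M c_p dT/dt = ṁ c_p (T_in − T) + Q̇.
Rearrange: dT/dt = (T_ss − T)/τ with τ = M/ṁ = 585.361 s and T_ss = T_in + Q̇/(ṁ c_p) = 16.2018 °C.
Solution: T(t) = T_ss + (T₀ − T_ss) e^(−t/τ).
T(740.5) = 16.2018 + (18.7682)·e^(−740.5/585.361) = 16.2018 + (18.7682)·0.282230 = 21.4988 °C.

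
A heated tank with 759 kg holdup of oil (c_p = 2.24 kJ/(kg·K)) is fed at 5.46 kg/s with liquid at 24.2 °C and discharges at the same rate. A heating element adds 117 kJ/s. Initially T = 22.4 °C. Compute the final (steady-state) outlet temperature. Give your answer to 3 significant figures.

33.8 °C

Heat balance on the well-mixed liquid: M c_p dT/dt = ṁ c_p (T_in − T) + 117.
At steady state dT/dt = 0 ⇒ T_ss = T_in + Q̇/(ṁ c_p) = 24.2 + 117/(5.46·2.24) = 33.766 °C.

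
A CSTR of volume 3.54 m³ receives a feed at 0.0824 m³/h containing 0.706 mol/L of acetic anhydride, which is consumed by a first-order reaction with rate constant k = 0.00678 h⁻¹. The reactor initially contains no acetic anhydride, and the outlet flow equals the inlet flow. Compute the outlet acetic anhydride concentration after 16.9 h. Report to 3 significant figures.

Accumulation = in − out − consumed: V dC/dt = Q C_in − Q C − k V C.
This is linear with rate a = Q/V + k = 0.030057 h⁻¹.
C_ss = Q C_in/(Q + kV) = 0.54675 mol/L; C(t) = C_ss + (C₀ − C_ss) e^(−a t).
C(16.9) = 0.54675 + (-0.54675)·e^(−0.030057·16.9) = 0.54675 + (-0.54675)·0.60172 = 0.21776 mol/L.

0.218 mol/L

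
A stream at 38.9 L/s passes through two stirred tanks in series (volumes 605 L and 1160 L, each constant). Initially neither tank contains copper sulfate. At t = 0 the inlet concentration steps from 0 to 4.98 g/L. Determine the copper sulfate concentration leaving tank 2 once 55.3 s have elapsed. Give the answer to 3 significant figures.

Each tank obeys Vᵢ dCᵢ/dt = Q(Cᵢ₋₁ − Cᵢ), so τᵢ = Vᵢ/Q.
τ₁ = 605/38.9 = 15.553 s; τ₂ = 1160/38.9 = 29.820 s.
Tank 1: C₁ = C_in(1 − e^(−t/τ₁)). Tank 2 (τ₁ ≠ τ₂): C₂ = C_in[1 − (τ₁ e^(−t/τ₁) − τ₂ e^(−t/τ₂))/(τ₁ − τ₂)].
At t = 55.3: e^(−t/τ₁) = 0.028563, e^(−t/τ₂) = 0.15654.
C₂ = 4.98·[1 − (15.553·0.028563 − 29.820·0.15654)/(-14.267)] = 4.98·0.70396 = 3.5057 g/L.

3.51 g/L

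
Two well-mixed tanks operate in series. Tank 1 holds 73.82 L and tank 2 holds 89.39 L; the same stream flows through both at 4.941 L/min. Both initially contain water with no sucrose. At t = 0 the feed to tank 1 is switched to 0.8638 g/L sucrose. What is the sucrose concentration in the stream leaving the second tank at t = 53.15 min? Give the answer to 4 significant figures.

0.7178 g/L

Species balance on tank i: dCᵢ/dt = (Cᵢ₋₁ − Cᵢ)/τᵢ with τᵢ = Vᵢ/Q.
τ₁ = 73.82/4.941 = 14.9403 min; τ₂ = 89.39/4.941 = 18.0915 min.
Solving the cascade with C₁(0)=C₂(0)=0 gives C₂(t) = C_in[1 − (τ₁ e^(−t/τ₁) − τ₂ e^(−t/τ₂))/(τ₁ − τ₂)].
At t = 53.15: e^(−t/τ₁) = 0.0285102, e^(−t/τ₂) = 0.0529797.
C₂ = 0.8638·[1 − (14.9403·0.0285102 − 18.0915·0.0529797)/(-3.15118)] = 0.8638·0.831006 = 0.717823 g/L.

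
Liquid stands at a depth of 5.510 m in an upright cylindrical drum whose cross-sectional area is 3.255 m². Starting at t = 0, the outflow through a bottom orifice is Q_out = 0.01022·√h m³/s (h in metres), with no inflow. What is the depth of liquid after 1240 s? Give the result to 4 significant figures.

Mass balance (ρ constant): A dh/dt = −0.01022 √h.
∫ h^(−1/2) dh = −(0.01022/A) ∫ dt, giving 2√h = 2√h₀ − (0.01022/A) t.
√h = √5.510 − 0.01022·1240/(2·3.255) = 2.34734 − 1.94667 = 0.400672.
h = 0.400672² = 0.160538 m.

0.1605 m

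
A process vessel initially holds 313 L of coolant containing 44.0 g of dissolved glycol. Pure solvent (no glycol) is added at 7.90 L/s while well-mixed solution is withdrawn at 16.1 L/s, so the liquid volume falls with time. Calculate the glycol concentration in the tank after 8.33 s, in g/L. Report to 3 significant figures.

Total volume: dV/dt = Q_in − Q_out = -8.2000 L/s, so V(t) = 313 − 8.2000 t and V(8.33) = 244.69 L.
Species balance (pure solvent in): dm/dt = −Q_out · m/V(t).
dm/m = −Q_out dt/(V₀ − 8.2000 t); integrating gives ln(m/m₀) = −(Q_out/(Q_in−Q_out)) ln(V/V₀).
m = m₀ (V₀/V)^(Q_out/(Q_in−Q_out)) = 44.0 × (313/244.69)^(-1.9634) = 27.135 g.
C = m/V = 27.135/244.69 = 0.11089 g/L.

0.111 g/L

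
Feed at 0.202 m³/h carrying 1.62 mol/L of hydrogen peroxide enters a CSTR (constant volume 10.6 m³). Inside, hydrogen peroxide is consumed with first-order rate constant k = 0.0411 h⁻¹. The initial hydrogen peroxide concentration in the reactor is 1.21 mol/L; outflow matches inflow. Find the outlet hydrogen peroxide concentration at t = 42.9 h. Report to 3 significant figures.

Species balance: V dC/dt = Q C_in − Q C − k V C.
dC/dt = (Q/V) C_in − (Q/V + k) C; effective rate a = Q/V + k = 0.019057 + 0.0411 = 0.060157 h⁻¹.
C_ss = Q C_in/(Q + kV) = 0.51319 mol/L; C(t) = C_ss + (C₀ − C_ss) e^(−a t).
C(42.9) = 0.51319 + (0.69681)·e^(−0.060157·42.9) = 0.51319 + (0.69681)·0.075720 = 0.56595 mol/L.

0.566 mol/L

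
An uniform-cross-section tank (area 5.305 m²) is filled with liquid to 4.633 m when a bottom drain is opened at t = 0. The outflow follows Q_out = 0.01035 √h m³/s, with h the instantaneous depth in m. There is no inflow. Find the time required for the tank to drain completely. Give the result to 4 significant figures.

2207 s

A dh/dt = −Q_out = −0.01035 √h.
This is separable: 2 d(√h)/dt = −0.01035/A, so √h = √h₀ − (0.01035/(2A)) t.
Tank is empty when √h = 0: t_empty = 2A√h₀/0.01035.
t_empty = 2·5.305·√4.633/0.01035 = 10.6100·2.15244/0.01035 = 2206.51 s.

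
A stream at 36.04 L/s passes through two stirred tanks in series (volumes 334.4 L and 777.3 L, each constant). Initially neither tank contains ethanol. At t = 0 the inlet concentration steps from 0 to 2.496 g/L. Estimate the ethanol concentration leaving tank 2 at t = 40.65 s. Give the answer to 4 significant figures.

Each tank obeys Vᵢ dCᵢ/dt = Q(Cᵢ₋₁ − Cᵢ), so τᵢ = Vᵢ/Q.
τ₁ = 334.4/36.04 = 9.27858 s; τ₂ = 777.3/36.04 = 21.5677 s.
Solving the cascade with C₁(0)=C₂(0)=0 gives C₂(t) = C_in[1 − (τ₁ e^(−t/τ₁) − τ₂ e^(−t/τ₂))/(τ₁ − τ₂)].
At t = 40.65: e^(−t/τ₁) = 0.0125121, e^(−t/τ₂) = 0.151865.
C₂ = 2.496·[1 − (9.27858·0.0125121 − 21.5677·0.151865)/(-12.2891)] = 2.496·0.742920 = 1.85433 g/L.

1.854 g/L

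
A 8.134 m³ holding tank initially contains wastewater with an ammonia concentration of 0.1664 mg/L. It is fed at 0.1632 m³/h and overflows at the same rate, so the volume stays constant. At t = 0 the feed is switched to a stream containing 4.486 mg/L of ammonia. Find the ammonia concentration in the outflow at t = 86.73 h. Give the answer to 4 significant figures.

Transient balance on the dissolved component: V dC/dt = Q(C_in − C).
So dC/dt = (C_in − C)/τ with τ = V/Q = 8.134/0.1632 = 49.8407 h.
C approaches C_in exponentially: C(t) = C_in + (C₀ − C_in) e^(−t/τ).
C(86.73) = 4.486 + (0.1664 − 4.486)·e^(−86.73/49.8407) = 4.486 + (-4.31960)·0.175495 = 3.72793 mg/L.

3.728 mg/L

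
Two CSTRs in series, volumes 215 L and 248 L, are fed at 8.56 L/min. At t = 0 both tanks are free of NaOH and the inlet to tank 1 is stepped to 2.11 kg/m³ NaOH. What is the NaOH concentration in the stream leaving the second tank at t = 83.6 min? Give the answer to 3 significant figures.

Species balance on tank i: dCᵢ/dt = (Cᵢ₋₁ − Cᵢ)/τᵢ with τᵢ = Vᵢ/Q.
τ₁ = 215/8.56 = 25.117 min; τ₂ = 248/8.56 = 28.972 min.
Solving the cascade with C₁(0)=C₂(0)=0 gives C₂(t) = C_in[1 − (τ₁ e^(−t/τ₁) − τ₂ e^(−t/τ₂))/(τ₁ − τ₂)].
At t = 83.6: e^(−t/τ₁) = 0.035849, e^(−t/τ₂) = 0.055824.
C₂ = 2.11·[1 − (25.117·0.035849 − 28.972·0.055824)/(-3.8551)] = 2.11·0.81403 = 1.7176 kg/m³.

1.72 kg/m³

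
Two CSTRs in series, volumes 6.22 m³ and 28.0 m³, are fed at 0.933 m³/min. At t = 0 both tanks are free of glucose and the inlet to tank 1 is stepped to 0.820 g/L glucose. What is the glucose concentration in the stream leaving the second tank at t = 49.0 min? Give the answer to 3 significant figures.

Each tank obeys Vᵢ dCᵢ/dt = Q(Cᵢ₋₁ − Cᵢ), so τᵢ = Vᵢ/Q.
τ₁ = 6.22/0.933 = 6.6667 min; τ₂ = 28.0/0.933 = 30.011 min.
Solving the cascade with C₁(0)=C₂(0)=0 gives C₂(t) = C_in[1 − (τ₁ e^(−t/τ₁) − τ₂ e^(−t/τ₂))/(τ₁ − τ₂)].
At t = 49.0: e^(−t/τ₁) = 0.00064259, e^(−t/τ₂) = 0.19539.
C₂ = 0.820·[1 − (6.6667·0.00064259 − 30.011·0.19539)/(-23.344)] = 0.820·0.74899 = 0.61417 g/L.

0.614 g/L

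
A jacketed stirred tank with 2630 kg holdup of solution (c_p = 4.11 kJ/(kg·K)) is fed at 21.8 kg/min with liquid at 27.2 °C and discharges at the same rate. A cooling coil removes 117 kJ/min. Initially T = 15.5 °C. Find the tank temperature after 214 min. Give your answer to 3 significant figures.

24.1 °C

Energy balance: M c_p dT/dt = ṁ c_p (T_in − T) − 117.
Rearrange: dT/dt = (T_ss − T)/τ with τ = M/ṁ = 120.64 min and T_ss = T_in − Q̇/(ṁ c_p) = 25.894 °C.
This is linear first-order; T(t) = T_ss + (T₀ − T_ss) e^(−t/τ).
T(214) = 25.894 + (-10.394)·e^(−214/120.64) = 25.894 + (-10.394)·0.16968 = 24.130 °C.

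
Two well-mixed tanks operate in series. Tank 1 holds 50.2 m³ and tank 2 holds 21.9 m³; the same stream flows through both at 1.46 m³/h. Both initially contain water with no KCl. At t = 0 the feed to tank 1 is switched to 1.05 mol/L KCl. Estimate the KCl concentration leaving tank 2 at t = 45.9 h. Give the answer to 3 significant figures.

0.598 mol/L

Each tank obeys Vᵢ dCᵢ/dt = Q(Cᵢ₋₁ − Cᵢ), so τᵢ = Vᵢ/Q.
τ₁ = 50.2/1.46 = 34.384 h; τ₂ = 21.9/1.46 = 15.000 h.
Solving the cascade with C₁(0)=C₂(0)=0 gives C₂(t) = C_in[1 − (τ₁ e^(−t/τ₁) − τ₂ e^(−t/τ₂))/(τ₁ − τ₂)].
At t = 45.9: e^(−t/τ₁) = 0.26317, e^(−t/τ₂) = 0.046888.
C₂ = 1.05·[1 − (34.384·0.26317 − 15.000·0.046888)/(19.384)] = 1.05·0.56945 = 0.59793 mol/L.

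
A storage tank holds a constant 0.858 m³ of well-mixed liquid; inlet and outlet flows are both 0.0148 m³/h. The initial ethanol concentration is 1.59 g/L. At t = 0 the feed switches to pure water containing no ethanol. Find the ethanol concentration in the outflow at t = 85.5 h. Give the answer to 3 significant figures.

Transient balance on the dissolved component: V dC/dt = Q(C_in − C).
Rewrite as dC/dt + C/τ = C_in/τ, τ = V/Q = 57.973 h.
Integrating: C(t) = C_in + (C₀ − C_in) e^(−t/τ).
C(85.5) = 0 + (1.59 − 0)·e^(−85.5/57.973) = 0 + (1.5900)·0.22882 = 0.36382 g/L.

0.364 g/L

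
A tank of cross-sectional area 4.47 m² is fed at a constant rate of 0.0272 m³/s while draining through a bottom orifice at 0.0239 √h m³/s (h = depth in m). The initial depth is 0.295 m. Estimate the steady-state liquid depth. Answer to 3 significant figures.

Mass balance (ρ constant): A dh/dt = Q_in − 0.0239 √h. At steady state dh/dt = 0:
Q_in = 0.0239 √h_ss ⇒ √h_ss = 0.0272/0.0239 = 1.1381.
h_ss = 1.1381² = 1.2952 m. (Since h₀ = 0.295 m < h_ss, the level will rise toward this value.)

1.30 m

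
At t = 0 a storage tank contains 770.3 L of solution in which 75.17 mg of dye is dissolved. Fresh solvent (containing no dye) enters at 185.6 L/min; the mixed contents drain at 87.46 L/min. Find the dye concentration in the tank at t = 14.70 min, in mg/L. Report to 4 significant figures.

Total volume: dV/dt = Q_in − Q_out = 98.1400 L/min, so V(t) = 770.3 + 98.1400 t and V(14.70) = 2212.96 L.
Solute balance: dm/dt = 0 − Q_out C = −Q_out m/V(t).
Separate: dm/m = −Q_out dt/V(t) ⇒ ln(m/m₀) = −(Q_out/(Q_in−Q_out)) ln(V/V₀).
m = m₀ (V₀/V)^(Q_out/(Q_in−Q_out)) = 75.17 × (770.3/2212.96)^(0.891176) = 29.3499 mg.
C = m/V = 29.3499/2212.96 = 0.0132628 mg/L.

0.01326 mg/L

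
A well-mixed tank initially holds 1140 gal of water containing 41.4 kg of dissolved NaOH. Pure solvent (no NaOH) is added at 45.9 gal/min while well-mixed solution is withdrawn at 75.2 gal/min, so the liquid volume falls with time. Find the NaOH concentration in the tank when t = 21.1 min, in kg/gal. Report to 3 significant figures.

0.0107 kg/gal

Let m(t) be the amount of NaOH. Volume: V(t) = V₀ + (Q_in − Q_out) t = 1140 − 29.300 t; V(21.1) = 521.77 gal.
Species balance (pure solvent in): dm/dt = −Q_out · m/V(t).
Separate: dm/m = −Q_out dt/V(t) ⇒ ln(m/m₀) = −(Q_out/(Q_in−Q_out)) ln(V/V₀).
m = m₀ (V₀/V)^(Q_out/(Q_in−Q_out)) = 41.4 × (1140/521.77)^(-2.5666) = 5.5699 kg.
C = m/V = 5.5699/521.77 = 0.010675 kg/gal.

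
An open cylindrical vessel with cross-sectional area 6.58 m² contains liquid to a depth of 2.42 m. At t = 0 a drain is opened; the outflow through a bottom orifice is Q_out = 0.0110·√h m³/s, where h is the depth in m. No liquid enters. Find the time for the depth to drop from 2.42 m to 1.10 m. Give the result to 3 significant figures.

With no inflow, A dh/dt = −0.0110 √h.
This is separable: 2 d(√h)/dt = −0.0110/A, so √h = √h₀ − (0.0110/(2A)) t.
t = 2A(√h₀ − √h)/0.0110 = 2·6.58·(√2.42 − √1.10)/0.0110
  = 13.160 × (1.5556 − 1.0488) / 0.0110 = 606.35 s.

606 s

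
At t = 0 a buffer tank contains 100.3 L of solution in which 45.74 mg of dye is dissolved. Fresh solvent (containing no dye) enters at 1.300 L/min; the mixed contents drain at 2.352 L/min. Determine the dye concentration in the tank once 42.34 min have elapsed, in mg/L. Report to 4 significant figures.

Total volume: dV/dt = Q_in − Q_out = -1.05200 L/min, so V(t) = 100.3 − 1.05200 t and V(42.34) = 55.7583 L.
No dye enters, so dm/dt = −Q_out · (m/V).
dm/m = −Q_out dt/(V₀ − 1.05200 t); integrating gives ln(m/m₀) = −(Q_out/(Q_in−Q_out)) ln(V/V₀).
m = m₀ (V₀/V)^(Q_out/(Q_in−Q_out)) = 45.74 × (100.3/55.7583)^(-2.23574) = 12.3084 mg.
C = m/V = 12.3084/55.7583 = 0.220746 mg/L.

0.2207 mg/L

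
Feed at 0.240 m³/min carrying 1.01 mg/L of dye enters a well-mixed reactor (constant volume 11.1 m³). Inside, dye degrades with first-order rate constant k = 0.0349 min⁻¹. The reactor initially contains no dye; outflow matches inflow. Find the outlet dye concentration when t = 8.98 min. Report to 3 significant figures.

Accumulation = in − out − consumed: V dC/dt = Q C_in − Q C − k V C.
This is linear with rate a = Q/V + k = 0.056522 min⁻¹.
C_ss = Q C_in/(Q + kV) = 0.38636 mg/L; C(t) = C_ss + (C₀ − C_ss) e^(−a t).
C(8.98) = 0.38636 + (-0.38636)·e^(−0.056522·8.98) = 0.38636 + (-0.38636)·0.60196 = 0.15379 mg/L.

0.154 mg/L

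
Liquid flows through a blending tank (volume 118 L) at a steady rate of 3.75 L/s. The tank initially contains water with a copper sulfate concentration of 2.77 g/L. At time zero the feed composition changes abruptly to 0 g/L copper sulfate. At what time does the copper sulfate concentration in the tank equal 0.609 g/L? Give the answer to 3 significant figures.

Accumulation = in − out for the solute gives V dC/dt = Q(C_in − C), so τ = V/Q = 31.467 s.
C(t) = C_in + (C₀ − C_in) e^(−t/τ). Set C = 0.609 and solve for t:
e^(−t/τ) = (C − C_in)/(C₀ − C_in) = (0.609 − 0)/(2.77 − 0) = 0.21986
t = −τ ln(…) = 31.467 × 1.5148 = 47.665 s.

47.7 s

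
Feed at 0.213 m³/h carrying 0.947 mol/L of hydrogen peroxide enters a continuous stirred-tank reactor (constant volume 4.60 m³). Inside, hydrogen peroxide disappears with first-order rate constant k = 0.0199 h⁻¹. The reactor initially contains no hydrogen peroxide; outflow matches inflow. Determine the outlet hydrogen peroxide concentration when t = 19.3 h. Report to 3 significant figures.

0.478 mol/L

Species balance: V dC/dt = Q C_in − Q C − k V C.
dC/dt = (Q/V) C_in − (Q/V + k) C; effective rate a = Q/V + k = 0.046304 + 0.0199 = 0.066204 h⁻¹.
C_ss = Q C_in/(Q + kV) = 0.66235 mol/L; C(t) = C_ss + (C₀ − C_ss) e^(−a t).
C(19.3) = 0.66235 + (-0.66235)·e^(−0.066204·19.3) = 0.66235 + (-0.66235)·0.27867 = 0.47777 mol/L.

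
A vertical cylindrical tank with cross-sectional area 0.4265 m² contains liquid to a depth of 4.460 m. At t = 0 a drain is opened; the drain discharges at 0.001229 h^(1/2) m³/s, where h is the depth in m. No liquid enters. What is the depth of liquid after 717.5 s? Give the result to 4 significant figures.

1.162 m

Mass balance (ρ constant): A dh/dt = −0.001229 √h.
∫ h^(−1/2) dh = −(0.001229/A) ∫ dt, giving 2√h = 2√h₀ − (0.001229/A) t.
√h = √4.460 − 0.001229·717.5/(2·0.4265) = 2.11187 − 1.03377 = 1.07810.
h = 1.07810² = 1.16230 m.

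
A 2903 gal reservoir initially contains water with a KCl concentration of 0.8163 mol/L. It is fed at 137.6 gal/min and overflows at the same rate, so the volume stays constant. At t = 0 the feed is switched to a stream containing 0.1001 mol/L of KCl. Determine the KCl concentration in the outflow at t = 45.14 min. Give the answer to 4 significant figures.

Transient balance on the dissolved component: V dC/dt = Q(C_in − C).
So dC/dt = (C_in − C)/τ with τ = V/Q = 2903/137.6 = 21.0974 min.
Integrating: C(t) = C_in + (C₀ − C_in) e^(−t/τ).
C(45.14) = 0.1001 + (0.8163 − 0.1001)·e^(−45.14/21.0974) = 0.1001 + (0.716200)·0.117702 = 0.184398 mol/L.

0.1844 mol/L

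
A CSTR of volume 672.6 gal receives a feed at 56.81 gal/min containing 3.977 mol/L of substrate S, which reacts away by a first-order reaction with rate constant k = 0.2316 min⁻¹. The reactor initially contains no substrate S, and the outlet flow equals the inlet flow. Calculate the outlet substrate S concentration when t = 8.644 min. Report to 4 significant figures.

Accumulation = in − out − consumed: V dC/dt = Q C_in − Q C − k V C.
This is linear with rate a = Q/V + k = 0.316063 min⁻¹.
C_ss = Q C_in/(Q + kV) = 1.06279 mol/L; C(t) = C_ss + (C₀ − C_ss) e^(−a t).
C(8.644) = 1.06279 + (-1.06279)·e^(−0.316063·8.644) = 1.06279 + (-1.06279)·0.0650857 = 0.993622 mol/L.

0.9936 mol/L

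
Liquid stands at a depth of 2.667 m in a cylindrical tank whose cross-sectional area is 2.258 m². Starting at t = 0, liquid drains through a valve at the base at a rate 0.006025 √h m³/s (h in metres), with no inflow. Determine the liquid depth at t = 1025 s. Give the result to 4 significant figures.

A dh/dt = −Q_out = −0.006025 √h.
∫ h^(−1/2) dh = −(0.006025/A) ∫ dt, giving 2√h = 2√h₀ − (0.006025/A) t.
√h = √2.667 − 0.006025·1025/(2·2.258) = 1.63310 − 1.36750 = 0.265596.
h = 0.265596² = 0.0705414 m.

0.07054 m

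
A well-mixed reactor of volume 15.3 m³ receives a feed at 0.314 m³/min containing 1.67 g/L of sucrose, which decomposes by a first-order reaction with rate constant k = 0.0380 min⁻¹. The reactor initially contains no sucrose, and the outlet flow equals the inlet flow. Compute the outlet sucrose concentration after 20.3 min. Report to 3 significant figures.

0.407 g/L

V dC/dt = Q(C_in − C) − k V C.
dC/dt = (Q/V) C_in − (Q/V + k) C; effective rate a = Q/V + k = 0.020523 + 0.0380 = 0.058523 min⁻¹.
C_ss = Q C_in/(Q + kV) = 0.58564 g/L; C(t) = C_ss + (C₀ − C_ss) e^(−a t).
C(20.3) = 0.58564 + (-0.58564)·e^(−0.058523·20.3) = 0.58564 + (-0.58564)·0.30483 = 0.40712 g/L.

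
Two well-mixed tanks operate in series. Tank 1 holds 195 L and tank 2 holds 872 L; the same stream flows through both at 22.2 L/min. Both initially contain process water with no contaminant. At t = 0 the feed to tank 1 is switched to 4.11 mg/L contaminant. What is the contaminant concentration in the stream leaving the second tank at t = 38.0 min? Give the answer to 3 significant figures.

2.11 mg/L

Each tank obeys Vᵢ dCᵢ/dt = Q(Cᵢ₋₁ − Cᵢ), so τᵢ = Vᵢ/Q.
τ₁ = 195/22.2 = 8.7838 min; τ₂ = 872/22.2 = 39.279 min.
Solving the cascade with C₁(0)=C₂(0)=0 gives C₂(t) = C_in[1 − (τ₁ e^(−t/τ₁) − τ₂ e^(−t/τ₂))/(τ₁ − τ₂)].
At t = 38.0: e^(−t/τ₁) = 0.013218, e^(−t/τ₂) = 0.38006.
C₂ = 4.11·[1 − (8.7838·0.013218 − 39.279·0.38006)/(-30.495)] = 4.11·0.51428 = 2.1137 mg/L.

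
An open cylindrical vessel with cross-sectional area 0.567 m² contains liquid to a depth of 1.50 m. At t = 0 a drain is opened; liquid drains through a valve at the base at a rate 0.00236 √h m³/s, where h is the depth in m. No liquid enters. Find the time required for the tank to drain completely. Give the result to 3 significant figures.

589 s

A dh/dt = −Q_out = −0.00236 √h.
This is separable: 2 d(√h)/dt = −0.00236/A, so √h = √h₀ − (0.00236/(2A)) t.
Set h = 0: 2√h₀ = (0.00236/A) t_empty ⇒ t_empty = 2A√h₀/0.00236.
t_empty = 2·0.567·√1.50/0.00236 = 1.1340·1.2247/0.00236 = 588.50 s.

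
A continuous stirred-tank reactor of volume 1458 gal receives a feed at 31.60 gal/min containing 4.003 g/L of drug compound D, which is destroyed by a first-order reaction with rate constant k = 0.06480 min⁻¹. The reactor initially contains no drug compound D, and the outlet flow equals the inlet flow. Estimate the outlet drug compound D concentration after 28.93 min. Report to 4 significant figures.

V dC/dt = Q(C_in − C) − k V C.
This is linear with rate a = Q/V + k = 0.0864735 min⁻¹.
C_ss = Q C_in/(Q + kV) = 1.00330 g/L; C(t) = C_ss + (C₀ − C_ss) e^(−a t).
C(28.93) = 1.00330 + (-1.00330)·e^(−0.0864735·28.93) = 1.00330 + (-1.00330)·0.0819473 = 0.921085 g/L.

0.9211 g/L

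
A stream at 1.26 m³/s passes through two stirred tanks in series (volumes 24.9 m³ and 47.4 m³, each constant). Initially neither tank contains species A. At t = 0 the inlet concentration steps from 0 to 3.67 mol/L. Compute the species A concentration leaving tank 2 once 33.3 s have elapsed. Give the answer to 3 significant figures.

Species balance on tank i: dCᵢ/dt = (Cᵢ₋₁ − Cᵢ)/τᵢ with τᵢ = Vᵢ/Q.
τ₁ = 24.9/1.26 = 19.762 s; τ₂ = 47.4/1.26 = 37.619 s.
Solving the cascade with C₁(0)=C₂(0)=0 gives C₂(t) = C_in[1 − (τ₁ e^(−t/τ₁) − τ₂ e^(−t/τ₂))/(τ₁ − τ₂)].
At t = 33.3: e^(−t/τ₁) = 0.18543, e^(−t/τ₂) = 0.41264.
C₂ = 3.67·[1 − (19.762·0.18543 − 37.619·0.41264)/(-17.857)] = 3.67·0.33593 = 1.2329 mol/L.

1.23 mol/L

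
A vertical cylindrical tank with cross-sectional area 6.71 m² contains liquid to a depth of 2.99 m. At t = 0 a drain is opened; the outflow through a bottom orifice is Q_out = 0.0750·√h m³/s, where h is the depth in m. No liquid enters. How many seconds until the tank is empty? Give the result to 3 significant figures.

309 s

With no inflow, A dh/dt = −0.0750 √h.
Separate and integrate: 2(√h − √h₀) = −(0.0750/A) t.
Tank is empty when √h = 0: t_empty = 2A√h₀/0.0750.
t_empty = 2·6.71·√2.99/0.0750 = 13.420·1.7292/0.0750 = 309.40 s.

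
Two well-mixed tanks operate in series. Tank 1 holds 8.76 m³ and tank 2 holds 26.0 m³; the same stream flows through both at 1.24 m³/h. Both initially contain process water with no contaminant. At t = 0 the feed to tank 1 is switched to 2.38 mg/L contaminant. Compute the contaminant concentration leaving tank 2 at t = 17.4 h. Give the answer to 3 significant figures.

Each tank obeys Vᵢ dCᵢ/dt = Q(Cᵢ₋₁ − Cᵢ), so τᵢ = Vᵢ/Q.
τ₁ = 8.76/1.24 = 7.0645 h; τ₂ = 26.0/1.24 = 20.968 h.
Solving the cascade with C₁(0)=C₂(0)=0 gives C₂(t) = C_in[1 − (τ₁ e^(−t/τ₁) − τ₂ e^(−t/τ₂))/(τ₁ − τ₂)].
At t = 17.4: e^(−t/τ₁) = 0.085178, e^(−t/τ₂) = 0.43612.
C₂ = 2.38·[1 − (7.0645·0.085178 − 20.968·0.43612)/(-13.903)] = 2.38·0.38556 = 0.91764 mg/L.

0.918 mg/L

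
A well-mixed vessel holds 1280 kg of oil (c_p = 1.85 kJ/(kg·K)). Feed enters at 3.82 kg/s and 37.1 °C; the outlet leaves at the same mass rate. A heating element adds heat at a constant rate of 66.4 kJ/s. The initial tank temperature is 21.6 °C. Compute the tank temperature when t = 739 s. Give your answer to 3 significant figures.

M c_p dT/dt = ṁ c_p (T_in − T) + Q̇.
Rearrange: dT/dt = (T_ss − T)/τ with τ = M/ṁ = 335.08 s and T_ss = T_in + Q̇/(ṁ c_p) = 46.496 °C.
This is linear first-order; T(t) = T_ss + (T₀ − T_ss) e^(−t/τ).
T(739) = 46.496 + (-24.896)·e^(−739/335.08) = 46.496 + (-24.896)·0.11020 = 43.752 °C.

43.8 °C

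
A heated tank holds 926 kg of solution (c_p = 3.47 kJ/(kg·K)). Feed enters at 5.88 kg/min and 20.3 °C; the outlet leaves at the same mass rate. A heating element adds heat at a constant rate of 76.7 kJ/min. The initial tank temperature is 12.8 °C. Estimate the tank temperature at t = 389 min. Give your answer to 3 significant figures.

23.1 °C

M c_p dT/dt = ṁ c_p (T_in − T) + Q̇.
τ = M/ṁ = 157.48 min; T_ss = T_in + Q̇/(ṁ c_p) = 20.3 + 76.7/(5.88·3.47) = 24.059 °C.
Integrating: T(t) = T_ss + (T₀ − T_ss) e^(−t/τ).
T(389) = 24.059 + (-11.259)·e^(−389/157.48) = 24.059 + (-11.259)·0.084576 = 23.107 °C.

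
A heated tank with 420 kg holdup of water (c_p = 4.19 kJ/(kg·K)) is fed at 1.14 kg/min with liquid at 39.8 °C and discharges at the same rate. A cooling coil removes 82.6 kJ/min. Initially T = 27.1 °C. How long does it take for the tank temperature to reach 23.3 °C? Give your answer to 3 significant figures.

M c_p dT/dt = ṁ c_p (T_in − T) − Q̇.
τ = M/ṁ = 368.42 min; T_ss = T_in − Q̇/(ṁ c_p) = 22.507 °C.
T(t) = T_ss + (T₀ − T_ss) e^(−t/τ). Set T = 23.3:
e^(−t/τ) = (23.3 − 22.507)/(27.1 − 22.507) = 0.17259
t = −368.42 · ln(0.17259) = 647.26 min.

647 min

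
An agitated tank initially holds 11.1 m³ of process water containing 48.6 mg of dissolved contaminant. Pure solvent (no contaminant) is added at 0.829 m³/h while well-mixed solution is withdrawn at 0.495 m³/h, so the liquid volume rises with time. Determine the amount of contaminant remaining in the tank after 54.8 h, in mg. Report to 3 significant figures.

Total volume: dV/dt = Q_in − Q_out = 0.33400 m³/h, so V(t) = 11.1 + 0.33400 t and V(54.8) = 29.403 m³.
No contaminant enters, so dm/dt = −Q_out · (m/V).
dm/m = −Q_out dt/(V₀ + 0.33400 t); integrating gives ln(m/m₀) = −(Q_out/(Q_in−Q_out)) ln(V/V₀).
m = m₀ (V₀/V)^(Q_out/(Q_in−Q_out)) = 48.6 × (11.1/29.403)^(1.4820) = 11.472 mg.

11.5 mg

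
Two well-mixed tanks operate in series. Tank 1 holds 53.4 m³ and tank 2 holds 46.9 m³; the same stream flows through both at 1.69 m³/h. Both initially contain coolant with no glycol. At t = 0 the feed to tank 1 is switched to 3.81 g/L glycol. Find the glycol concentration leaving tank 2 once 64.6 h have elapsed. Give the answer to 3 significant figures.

Species balance on tank i: dCᵢ/dt = (Cᵢ₋₁ − Cᵢ)/τᵢ with τᵢ = Vᵢ/Q.
τ₁ = 53.4/1.69 = 31.598 h; τ₂ = 46.9/1.69 = 27.751 h.
Tank 1: C₁ = C_in(1 − e^(−t/τ₁)). Tank 2 (τ₁ ≠ τ₂): C₂ = C_in[1 − (τ₁ e^(−t/τ₁) − τ₂ e^(−t/τ₂))/(τ₁ − τ₂)].
At t = 64.6: e^(−t/τ₁) = 0.12945, e^(−t/τ₂) = 0.097510.
C₂ = 3.81·[1 − (31.598·0.12945 − 27.751·0.097510)/(3.8462)] = 3.81·0.64008 = 2.4387 g/L.

2.44 g/L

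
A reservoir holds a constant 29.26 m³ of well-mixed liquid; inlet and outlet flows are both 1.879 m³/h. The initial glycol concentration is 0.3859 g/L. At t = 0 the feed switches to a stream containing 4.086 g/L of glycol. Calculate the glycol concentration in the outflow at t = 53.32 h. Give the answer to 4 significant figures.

3.965 g/L

Accumulation = in − out for the solute gives V dC/dt = Q(C_in − C).
So dC/dt = (C_in − C)/τ with τ = V/Q = 29.26/1.879 = 15.5721 h.
Integrating: C(t) = C_in + (C₀ − C_in) e^(−t/τ).
C(53.32) = 4.086 + (0.3859 − 4.086)·e^(−53.32/15.5721) = 4.086 + (-3.70010)·0.0325796 = 3.96545 g/L.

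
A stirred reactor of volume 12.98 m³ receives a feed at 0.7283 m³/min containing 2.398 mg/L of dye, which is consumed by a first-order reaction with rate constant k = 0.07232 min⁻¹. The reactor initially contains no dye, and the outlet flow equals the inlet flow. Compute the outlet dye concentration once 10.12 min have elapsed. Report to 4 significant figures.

Species balance: V dC/dt = Q C_in − Q C − k V C.
dC/dt = (Q/V) C_in − (Q/V + k) C; effective rate a = Q/V + k = 0.0561094 + 0.07232 = 0.128429 min⁻¹.
C_ss = Q C_in/(Q + kV) = 1.04766 mg/L; C(t) = C_ss + (C₀ − C_ss) e^(−a t).
C(10.12) = 1.04766 + (-1.04766)·e^(−0.128429·10.12) = 1.04766 + (-1.04766)·0.272612 = 0.762055 mg/L.

0.7621 mg/L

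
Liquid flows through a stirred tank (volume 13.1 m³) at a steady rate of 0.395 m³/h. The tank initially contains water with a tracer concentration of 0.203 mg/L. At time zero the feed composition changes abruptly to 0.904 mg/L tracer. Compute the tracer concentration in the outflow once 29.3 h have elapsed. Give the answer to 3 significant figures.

Species balance on the tank: V dC/dt = Q(C_in − C).
So dC/dt = (C_in − C)/τ with τ = V/Q = 13.1/0.395 = 33.165 h.
C approaches C_in exponentially: C(t) = C_in + (C₀ − C_in) e^(−t/τ).
C(29.3) = 0.904 + (0.203 − 0.904)·e^(−29.3/33.165) = 0.904 + (-0.70100)·0.41334 = 0.61425 mg/L.

0.614 mg/L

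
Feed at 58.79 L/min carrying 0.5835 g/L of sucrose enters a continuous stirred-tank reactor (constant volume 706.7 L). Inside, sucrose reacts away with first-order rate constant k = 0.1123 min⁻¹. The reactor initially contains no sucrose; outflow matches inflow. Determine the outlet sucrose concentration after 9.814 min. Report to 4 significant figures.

0.2118 g/L

Accumulation = in − out − consumed: V dC/dt = Q C_in − Q C − k V C.
dC/dt = (Q/V) C_in − (Q/V + k) C; effective rate a = Q/V + k = 0.0831895 + 0.1123 = 0.195489 min⁻¹.
C_ss = Q C_in/(Q + kV) = 0.248305 g/L; C(t) = C_ss + (C₀ − C_ss) e^(−a t).
C(9.814) = 0.248305 + (-0.248305)·e^(−0.195489·9.814) = 0.248305 + (-0.248305)·0.146822 = 0.211849 g/L.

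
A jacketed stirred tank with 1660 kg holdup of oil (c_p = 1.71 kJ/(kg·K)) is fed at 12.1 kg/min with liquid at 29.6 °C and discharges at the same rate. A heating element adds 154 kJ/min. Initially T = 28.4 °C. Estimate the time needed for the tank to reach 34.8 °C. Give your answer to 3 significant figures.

185 min

Unsteady energy balance on the tank contents: M c_p dT/dt = ṁ c_p (T_in − T) + 154.
τ = M/ṁ = 137.19 min; T_ss = T_in + Q̇/(ṁ c_p) = 37.043 °C.
T(t) = T_ss + (T₀ − T_ss) e^(−t/τ). Set T = 34.8:
e^(−t/τ) = (34.8 − 37.043)/(28.4 − 37.043) = 0.25950
t = −137.19 · ln(0.25950) = 185.07 min.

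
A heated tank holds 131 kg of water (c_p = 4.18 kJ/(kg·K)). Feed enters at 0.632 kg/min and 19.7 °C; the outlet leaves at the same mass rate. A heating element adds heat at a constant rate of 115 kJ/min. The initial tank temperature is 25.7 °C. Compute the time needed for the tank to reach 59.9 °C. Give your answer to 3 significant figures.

First-law balance (no shaft work): M c_p dT/dt = ṁ c_p (T_in − T) + 115.
τ = M/ṁ = 207.28 min; T_ss = T_in + Q̇/(ṁ c_p) = 63.232 °C.
T(t) = T_ss + (T₀ − T_ss) e^(−t/τ). Set T = 59.9:
e^(−t/τ) = (59.9 − 63.232)/(25.7 − 63.232) = 0.088768
t = −207.28 · ln(0.088768) = 501.97 min.

502 min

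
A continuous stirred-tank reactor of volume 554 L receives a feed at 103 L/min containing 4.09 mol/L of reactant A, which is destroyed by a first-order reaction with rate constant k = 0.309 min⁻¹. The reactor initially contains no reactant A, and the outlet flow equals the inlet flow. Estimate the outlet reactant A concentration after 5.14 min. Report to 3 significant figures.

Accumulation = in − out − consumed: V dC/dt = Q C_in − Q C − k V C.
dC/dt = (Q/V) C_in − (Q/V + k) C; effective rate a = Q/V + k = 0.18592 + 0.309 = 0.49492 min⁻¹.
C_ss = Q C_in/(Q + kV) = 1.5364 mol/L; C(t) = C_ss + (C₀ − C_ss) e^(−a t).
C(5.14) = 1.5364 + (-1.5364)·e^(−0.49492·5.14) = 1.5364 + (-1.5364)·0.078560 = 1.4157 mol/L.

1.42 mol/L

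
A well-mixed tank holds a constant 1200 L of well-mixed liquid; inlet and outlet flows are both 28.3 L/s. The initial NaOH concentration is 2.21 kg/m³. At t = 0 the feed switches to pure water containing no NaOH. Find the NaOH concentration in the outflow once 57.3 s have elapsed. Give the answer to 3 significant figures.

0.572 kg/m³

Mass balance on the solute (V constant): V dC/dt = Q(C_in − C).
Time constant τ = V/Q = 1200/28.3 = 42.403 s.
C approaches C_in exponentially: C(t) = C_in + (C₀ − C_in) e^(−t/τ).
C(57.3) = 0 + (2.21 − 0)·e^(−57.3/42.403) = 0 + (2.2100)·0.25890 = 0.57216 kg/m³.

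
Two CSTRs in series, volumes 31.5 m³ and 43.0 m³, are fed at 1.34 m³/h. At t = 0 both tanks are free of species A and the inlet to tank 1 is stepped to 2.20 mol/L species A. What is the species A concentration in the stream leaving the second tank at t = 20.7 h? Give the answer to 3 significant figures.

Time constants: τᵢ = Vᵢ/Q for each well-mixed tank.
τ₁ = 31.5/1.34 = 23.507 h; τ₂ = 43.0/1.34 = 32.090 h.
Solving the cascade with C₁(0)=C₂(0)=0 gives C₂(t) = C_in[1 − (τ₁ e^(−t/τ₁) − τ₂ e^(−t/τ₂))/(τ₁ − τ₂)].
At t = 20.7: e^(−t/τ₁) = 0.41455, e^(−t/τ₂) = 0.52463.
C₂ = 2.20·[1 − (23.507·0.41455 − 32.090·0.52463)/(-8.5821)] = 2.20·0.17385 = 0.38247 mol/L.

0.382 mol/L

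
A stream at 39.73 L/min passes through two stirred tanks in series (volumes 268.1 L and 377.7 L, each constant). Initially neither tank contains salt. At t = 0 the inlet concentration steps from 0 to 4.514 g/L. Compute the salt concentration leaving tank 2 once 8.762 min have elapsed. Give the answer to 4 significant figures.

1.339 g/L

Time constants: τᵢ = Vᵢ/Q for each well-mixed tank.
τ₁ = 268.1/39.73 = 6.74805 min; τ₂ = 377.7/39.73 = 9.50667 min.
Tank 1: C₁ = C_in(1 − e^(−t/τ₁)). Tank 2 (τ₁ ≠ τ₂): C₂ = C_in[1 − (τ₁ e^(−t/τ₁) − τ₂ e^(−t/τ₂))/(τ₁ − τ₂)].
At t = 8.762: e^(−t/τ₁) = 0.272955, e^(−t/τ₂) = 0.397855.
C₂ = 4.514·[1 − (6.74805·0.272955 − 9.50667·0.397855)/(-2.75862)] = 4.514·0.296619 = 1.33894 g/L.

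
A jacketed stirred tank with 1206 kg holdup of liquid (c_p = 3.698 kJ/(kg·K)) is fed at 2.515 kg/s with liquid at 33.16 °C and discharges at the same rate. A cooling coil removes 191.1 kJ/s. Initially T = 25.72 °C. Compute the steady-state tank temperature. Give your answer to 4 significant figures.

Energy balance: M c_p dT/dt = ṁ c_p (T_in − T) − 191.1.
At steady state dT/dt = 0 ⇒ T_ss = T_in − Q̇/(ṁ c_p) = 33.16 − 191.1/(2.515·3.698) = 12.6127 °C.

12.61 °C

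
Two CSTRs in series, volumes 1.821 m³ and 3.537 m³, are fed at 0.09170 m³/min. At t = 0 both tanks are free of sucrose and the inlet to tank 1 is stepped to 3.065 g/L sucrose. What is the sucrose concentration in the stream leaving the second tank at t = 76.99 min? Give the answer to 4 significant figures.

2.274 g/L

Species balance on tank i: dCᵢ/dt = (Cᵢ₋₁ − Cᵢ)/τᵢ with τᵢ = Vᵢ/Q.
τ₁ = 1.821/0.09170 = 19.8582 min; τ₂ = 3.537/0.09170 = 38.5714 min.
Solving the cascade with C₁(0)=C₂(0)=0 gives C₂(t) = C_in[1 − (τ₁ e^(−t/τ₁) − τ₂ e^(−t/τ₂))/(τ₁ − τ₂)].
At t = 76.99: e^(−t/τ₁) = 0.0207133, e^(−t/τ₂) = 0.135873.
C₂ = 3.065·[1 − (19.8582·0.0207133 − 38.5714·0.135873)/(-18.7132)] = 3.065·0.741921 = 2.27399 g/L.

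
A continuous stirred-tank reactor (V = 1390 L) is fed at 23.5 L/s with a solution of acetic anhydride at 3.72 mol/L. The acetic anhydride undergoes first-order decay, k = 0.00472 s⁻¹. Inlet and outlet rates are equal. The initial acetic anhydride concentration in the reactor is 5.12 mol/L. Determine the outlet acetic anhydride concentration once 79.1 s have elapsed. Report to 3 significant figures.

Accumulation = in − out − consumed: V dC/dt = Q C_in − Q C − k V C.
dC/dt = (Q/V) C_in − (Q/V + k) C; effective rate a = Q/V + k = 0.016906 + 0.00472 = 0.021626 s⁻¹.
C_ss = Q C_in/(Q + kV) = 2.9081 mol/L; C(t) = C_ss + (C₀ − C_ss) e^(−a t).
C(79.1) = 2.9081 + (2.2119)·e^(−0.021626·79.1) = 2.9081 + (2.2119)·0.18075 = 3.3079 mol/L.

3.31 mol/L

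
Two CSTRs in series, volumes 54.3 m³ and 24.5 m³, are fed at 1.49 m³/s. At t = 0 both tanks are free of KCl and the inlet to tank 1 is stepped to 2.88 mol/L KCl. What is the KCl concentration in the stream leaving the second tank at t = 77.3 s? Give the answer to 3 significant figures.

Species balance on tank i: dCᵢ/dt = (Cᵢ₋₁ − Cᵢ)/τᵢ with τᵢ = Vᵢ/Q.
τ₁ = 54.3/1.49 = 36.443 s; τ₂ = 24.5/1.49 = 16.443 s.
Tank 1: C₁ = C_in(1 − e^(−t/τ₁)). Tank 2 (τ₁ ≠ τ₂): C₂ = C_in[1 − (τ₁ e^(−t/τ₁) − τ₂ e^(−t/τ₂))/(τ₁ − τ₂)].
At t = 77.3: e^(−t/τ₁) = 0.11990, e^(−t/τ₂) = 0.0090853.
C₂ = 2.88·[1 − (36.443·0.11990 − 16.443·0.0090853)/(20.000)] = 2.88·0.78900 = 2.2723 mol/L.

2.27 mol/L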